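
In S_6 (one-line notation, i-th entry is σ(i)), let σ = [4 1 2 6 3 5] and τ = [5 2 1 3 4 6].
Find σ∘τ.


σ∘τ: apply τ first, then σ
1 →τ 5 →σ 3
2 →τ 2 →σ 1
3 →τ 1 →σ 4
4 →τ 3 →σ 2
5 →τ 4 →σ 6
6 →τ 6 →σ 5

σ∘τ = [3 1 4 2 6 5]


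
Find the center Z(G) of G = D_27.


Z(G) = {g ∈ G | gx = xg for all x ∈ G}
For odd n, Z(D_n) = {e}: no nontrivial rotation commutes with all reflections

Z(D_27) = {e}


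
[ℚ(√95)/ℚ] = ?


√95 has minimal polynomial x² - 95 (irreducible over ℚ since 95 is squarefree)

[ℚ(√95)/ℚ] = 2


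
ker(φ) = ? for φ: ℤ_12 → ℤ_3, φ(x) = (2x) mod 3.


Kernel = preimage of identity
ker(φ) = {x ∈ ℤ_12 : 2x ≡ 0 (mod 3)}. Since 3 | 12, φ is well-defined. The kernel is the cyclic subgroup ⟨3⟩ of ℤ_12 (order 4), i.e. {0, 3, 6, 9}

ker(φ) = {0, 3, 6, 9}


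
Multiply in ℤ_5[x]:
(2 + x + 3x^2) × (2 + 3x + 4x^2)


Expand and collect like terms; reduce coefficients mod 5:
x^0: 2·2 = 4 ≡ 4 (mod 5)
x^1: 2·3 + 1·2 = 8 ≡ 3 (mod 5)
x^2: 2·4 + 1·3 + 3·2 = 17 ≡ 2 (mod 5)
x^3: 1·4 + 3·3 = 13 ≡ 3 (mod 5)
x^4: 3·4 = 12 ≡ 2 (mod 5)
Result: 4 + 3x + 2x^2 + 3x^3 + 2x^4

f · g = 4 + 3x + 2x^2 + 3x^3 + 2x^4


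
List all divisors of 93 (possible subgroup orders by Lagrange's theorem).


Lagrange's theorem: |H| divides |G|
|G| = 93
Divisors of 93: 1, 3, 31, 93

Possible subgroup orders: {1, 3, 31, 93}


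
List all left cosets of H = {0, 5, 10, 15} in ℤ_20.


H = {0, 5, 10, 15}, |H| = 4
Number of cosets = |G|/|H| = 20/4 = 5
0 + H = {0, 5, 10, 15}
1 + H = {1, 6, 11, 16}
2 + H = {2, 7, 12, 17}
3 + H = {3, 8, 13, 18}
4 + H = {4, 9, 14, 19}

Cosets: 0+H={0,5,10,15}; 1+H={1,6,11,16}; 2+H={2,7,12,17}; 3+H={3,8,13,18}; 4+H={4,9,14,19}


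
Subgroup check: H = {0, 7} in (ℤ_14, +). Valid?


Subgroup test for H = {0, 7} in (ℤ_14, +):
(1) 0 ∈ H? Yes
(2) Closure: for all a,b ∈ H, (a+b) mod 14 ∈ H? Yes
(3) Inverses: for all a ∈ H, -a mod 14 ∈ H? Yes

Yes, H is a subgroup of ℤ_14


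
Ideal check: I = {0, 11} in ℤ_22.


Check ideal conditions for I = {0, 11} in ℤ_22:
(1) I is an additive subgroup? Yes
(2) For r ∈ ℤ_22 and a ∈ I: r·a ∈ I? Yes

Yes, I is an ideal of ℤ_22


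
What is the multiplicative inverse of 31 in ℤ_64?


Use the extended Euclidean algorithm to write 1 = 31·s + 64·t; then s mod 64 is the inverse.
Euclidean algorithm:
  31 = 0·64 + 31
  64 = 2·31 + 2
  31 = 15·2 + 1
  2 = 2·1 + 0
gcd(31,64) = 1
Back-substitution gives: 31·(31) + 64·(-15) = 1
So 31⁻¹ ≡ 31 ≡ 31 (mod 64)
Check: 31 × 31 = 961 ≡ 1 (mod 64) ✓

31⁻¹ ≡ 31 (mod 64)


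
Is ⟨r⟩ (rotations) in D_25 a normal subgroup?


H = ⟨r⟩ (rotations) in D_25
The rotation subgroup ⟨r⟩ has index 2 in D_25, so it is normal

Yes, normal subgroup


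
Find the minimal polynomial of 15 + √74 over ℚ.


Let α = 15 + √74. Then α - 15 = √74, so (α - 15)² = 74, giving α² - 30α + 151 = 0. Degree 2 and α ∉ ℚ, so this is the minimal polynomial.

Minimal polynomial: x² - 30x + 151


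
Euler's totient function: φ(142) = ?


Factor n: 142 = 2 × 71
φ(n) = n · ∏(1 - 1/p) over distinct primes p | n
φ(142) = 142 · (1 - 1/2) · (1 - 1/71) = 70

φ(142) = 70


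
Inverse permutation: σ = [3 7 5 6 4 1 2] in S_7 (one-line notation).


To find σ⁻¹, swap domain and range:
σ(1) = 3 → σ⁻¹(3) = 1
σ(2) = 7 → σ⁻¹(7) = 2
σ(3) = 5 → σ⁻¹(5) = 3
σ(4) = 6 → σ⁻¹(6) = 4
σ(5) = 4 → σ⁻¹(4) = 5
σ(6) = 1 → σ⁻¹(1) = 6
σ(7) = 2 → σ⁻¹(2) = 7

σ⁻¹ = [6 7 1 5 3 4 2]


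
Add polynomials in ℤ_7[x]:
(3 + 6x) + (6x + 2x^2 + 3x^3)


Add coefficients mod 7:
x^0: 3 + 0 = 3 (mod 7)
x^1: 6 + 6 = 5 (mod 7)
x^2: 0 + 2 = 2 (mod 7)
x^3: 0 + 3 = 3 (mod 7)
Result: 3 + 5x + 2x^2 + 3x^3

f + g = 3 + 5x + 2x^2 + 3x^3


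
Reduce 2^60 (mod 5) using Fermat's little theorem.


Fermat's little theorem: if p is prime and gcd(a,p)=1, then a^(p-1) ≡ 1 (mod p)
p = 5 is prime, gcd(2,5) = 1
Reduce exponent: 60 mod 4 = 0
So 2^60 ≡ 2^0 (mod 5)
2^0 = 1

2^60 ≡ 1 (mod 5)


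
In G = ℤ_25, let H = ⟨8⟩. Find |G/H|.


|⟨8⟩| = n / gcd(8, 25) = 25 / 1 = 25
H is normal (ℤ_25 is abelian).
|G/H| = |G| / |H| = 25 / 25 = 1

|G/H| = 1


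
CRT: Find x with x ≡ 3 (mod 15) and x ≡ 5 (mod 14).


m₁ = 15, m₂ = 14, gcd = 1, so CRT applies. M = m₁·m₂ = 210
Let M₁ = M/m₁ = 14, M₂ = M/m₂ = 15
Find y₁ ≡ M₁⁻¹ (mod m₁): 14⁻¹ ≡ 14 (mod 15)
Find y₂ ≡ M₂⁻¹ (mod m₂): 15⁻¹ ≡ 1 (mod 14)
x = a₁·M₁·y₁ + a₂·M₂·y₂ = 3·14·14 + 5·15·1 = 663
Reduce mod 210: x ≡ 33
Check: 33 mod 15 = 3 ✓, 33 mod 14 = 5 ✓

x ≡ 33 (mod 210)


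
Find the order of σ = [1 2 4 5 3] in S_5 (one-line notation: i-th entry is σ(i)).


Cycle decomposition: (3 4 5)
Cycle lengths: 3
Order = lcm(3) = 3

ord(σ) = 3


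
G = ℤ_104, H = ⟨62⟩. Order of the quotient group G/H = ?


|⟨62⟩| = n / gcd(62, 104) = 104 / 2 = 52
H is normal (ℤ_104 is abelian).
|G/H| = |G| / |H| = 104 / 52 = 2

|G/H| = 2


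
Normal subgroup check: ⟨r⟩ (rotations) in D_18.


H = ⟨r⟩ (rotations) in D_18
The rotation subgroup ⟨r⟩ has index 2 in D_18, so it is normal

Yes, normal subgroup


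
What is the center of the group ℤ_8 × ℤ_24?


Z(G) = {g ∈ G | gx = xg for all x ∈ G}
Direct product of abelian groups is abelian, so Z(G) = G

Z(ℤ_8 × ℤ_24) = ℤ_8 × ℤ_24


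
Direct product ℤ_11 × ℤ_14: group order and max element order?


|ℤ_11 × ℤ_14| = 11 × 14 = 154
Max element order = lcm(11,14) = 154
Cyclic? Yes (gcd=1)

|ℤ_11×ℤ_14| = 154, max element order = 154


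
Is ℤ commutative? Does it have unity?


integers form a commutative ring with unity 1; no zero divisors
Commutative: Yes
Integral domain: Yes
Has unity: Yes

ℤ: Commutative=Yes, Unity=Yes


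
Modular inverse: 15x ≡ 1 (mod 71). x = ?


Use the extended Euclidean algorithm to write 1 = 15·s + 71·t; then s mod 71 is the inverse.
Euclidean algorithm:
  15 = 0·71 + 15
  71 = 4·15 + 11
  15 = 1·11 + 4
  11 = 2·4 + 3
  4 = 1·3 + 1
  3 = 3·1 + 0
gcd(15,71) = 1
Back-substitution gives: 15·(19) + 71·(-4) = 1
So 15⁻¹ ≡ 19 ≡ 19 (mod 71)
Check: 15 × 19 = 285 ≡ 1 (mod 71) ✓

15⁻¹ ≡ 19 (mod 71)


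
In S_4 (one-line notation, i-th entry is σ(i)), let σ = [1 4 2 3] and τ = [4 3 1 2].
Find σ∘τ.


σ∘τ: apply τ first, then σ
1 →τ 4 →σ 3
2 →τ 3 →σ 2
3 →τ 1 →σ 1
4 →τ 2 →σ 4

σ∘τ = [3 2 1 4]


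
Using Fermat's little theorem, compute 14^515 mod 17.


Fermat's little theorem: if p is prime and gcd(a,p)=1, then a^(p-1) ≡ 1 (mod p)
p = 17 is prime, gcd(14,17) = 1
Reduce exponent: 515 mod 16 = 3
So 14^515 ≡ 14^3 (mod 17)
14^3 mod 17 = 7

14^515 ≡ 7 (mod 17)


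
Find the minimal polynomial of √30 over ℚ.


√30 satisfies x² - 30 = 0, irreducible over ℚ since 30 is squarefree

Minimal polynomial: x² - 30


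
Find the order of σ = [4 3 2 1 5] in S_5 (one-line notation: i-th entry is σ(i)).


Cycle decomposition: (1 4) (2 3)
Cycle lengths: 2, 2
Order = lcm(2, 2) = 2

ord(σ) = 2


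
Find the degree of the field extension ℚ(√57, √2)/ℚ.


[ℚ(√57,√2):ℚ] = [ℚ(√57,√2):ℚ(√57)]·[ℚ(√57):ℚ] = 2·2 = 4

[ℚ(√57, √2)/ℚ] = 4


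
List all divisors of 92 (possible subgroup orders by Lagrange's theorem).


Lagrange's theorem: |H| divides |G|
|G| = 92
Divisors of 92: 1, 2, 4, 23, 46, 92

Possible subgroup orders: {1, 2, 4, 23, 46, 92}


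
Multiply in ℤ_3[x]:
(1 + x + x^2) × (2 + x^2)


Expand and collect like terms; reduce coefficients mod 3:
x^0: 1·2 = 2 ≡ 2 (mod 3)
x^1: 1·0 + 1·2 = 2 ≡ 2 (mod 3)
x^2: 1·1 + 1·0 + 1·2 = 3 ≡ 0 (mod 3)
x^3: 1·1 + 1·0 = 1 ≡ 1 (mod 3)
x^4: 1·1 = 1 ≡ 1 (mod 3)
Result: 2 + 2x + x^3 + x^4

f · g = 2 + 2x + x^3 + x^4


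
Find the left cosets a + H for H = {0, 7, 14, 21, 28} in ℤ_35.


H = {0, 7, 14, 21, 28}, |H| = 5
Number of cosets = |G|/|H| = 35/5 = 7
0 + H = {0, 7, 14, 21, 28}
1 + H = {1, 8, 15, 22, 29}
2 + H = {2, 9, 16, 23, 30}
3 + H = {3, 10, 17, 24, 31}
4 + H = {4, 11, 18, 25, 32}
5 + H = {5, 12, 19, 26, 33}
6 + H = {6, 13, 20, 27, 34}

Cosets: 0+H={0,7,14,21,28}; 1+H={1,8,15,22,29}; 2+H={2,9,16,23,30}; 3+H={3,10,17,24,31}; 4+H={4,11,18,25,32}; 5+H={5,12,19,26,33}; 6+H={6,13,20,27,34}


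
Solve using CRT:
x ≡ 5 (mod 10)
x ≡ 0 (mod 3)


m₁ = 10, m₂ = 3, gcd = 1, so CRT applies. M = m₁·m₂ = 30
Let M₁ = M/m₁ = 3, M₂ = M/m₂ = 10
Find y₁ ≡ M₁⁻¹ (mod m₁): 3⁻¹ ≡ 7 (mod 10)
Find y₂ ≡ M₂⁻¹ (mod m₂): 10⁻¹ ≡ 1 (mod 3)
x = a₁·M₁·y₁ + a₂·M₂·y₂ = 5·3·7 + 0·10·1 = 105
Reduce mod 30: x ≡ 15
Check: 15 mod 10 = 5 ✓, 15 mod 3 = 0 ✓

x ≡ 15 (mod 30)


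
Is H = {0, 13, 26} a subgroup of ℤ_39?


Subgroup test for H = {0, 13, 26} in (ℤ_39, +):
(1) 0 ∈ H? Yes
(2) Closure: for all a,b ∈ H, (a+b) mod 39 ∈ H? Yes
(3) Inverses: for all a ∈ H, -a mod 39 ∈ H? Yes

Yes, H is a subgroup of ℤ_39


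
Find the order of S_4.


|S_n| = n! (number of permutations of n symbols)
|S_4| = 4! = 24

|S_4| = 24


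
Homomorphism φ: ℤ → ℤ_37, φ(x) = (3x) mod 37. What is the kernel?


Kernel = preimage of identity
ker(φ) = {x ∈ ℤ : 3x ≡ 0 (mod 37)}. gcd(3,37) = 1, so 3x ≡ 0 (mod 37) ⟺ x ≡ 0 (mod 37/1 = 37). Hence ker(φ) = 37ℤ

ker(φ) = 37ℤ


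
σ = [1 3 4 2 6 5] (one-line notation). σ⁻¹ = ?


To find σ⁻¹, swap domain and range:
σ(1) = 1 → σ⁻¹(1) = 1
σ(2) = 3 → σ⁻¹(3) = 2
σ(3) = 4 → σ⁻¹(4) = 3
σ(4) = 2 → σ⁻¹(2) = 4
σ(5) = 6 → σ⁻¹(6) = 5
σ(6) = 5 → σ⁻¹(5) = 6

σ⁻¹ = [1 4 2 3 6 5]


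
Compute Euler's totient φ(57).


Factor n: 57 = 3 × 19
φ(n) = n · ∏(1 - 1/p) over distinct primes p | n
φ(57) = 57 · (1 - 1/3) · (1 - 1/19) = 36

φ(57) = 36


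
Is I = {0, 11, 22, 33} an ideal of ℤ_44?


Check ideal conditions for I = {0, 11, 22, 33} in ℤ_44:
(1) I is an additive subgroup? Yes
(2) For r ∈ ℤ_44 and a ∈ I: r·a ∈ I? Yes

Yes, I is an ideal of ℤ_44


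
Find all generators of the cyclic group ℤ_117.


g generates ℤ_n iff gcd(g,n) = 1
Prime factors of 117: 3, 13
Generators are g ∈ {1,...,116} not divisible by any of these primes.
Generators: {1, 2, 4, 5, 7, 8, 10, 11, 14, 16, 17, 19, 20, 22, 23, 25, 28, 29, 31, 32, 34, 35, 37, 38, 40, 41, 43, 44, 46, 47, 49, 50, 53, 55, 56, 58, 59, 61, 62, 64, 67, 68, 70, 71, 73, 74, 76, 77, 79, 80, 82, 83, 85, 86, 88, 89, 92, 94, 95, 97, 98, 100, 101, 103, 106, 107, 109, 110, 112, 113, 115, 116}
Number of generators = φ(117) = 72

Generators of ℤ_117 = {1, 2, 4, 5, 7, 8, 10, 11, 14, 16, 17, 19, 20, 22, 23, 25, 28, 29, 31, 32, 34, 35, 37, 38, 40, 41, 43, 44, 46, 47, 49, 50, 53, 55, 56, 58, 59, 61, 62, 64, 67, 68, 70, 71, 73, 74, 76, 77, 79, 80, 82, 83, 85, 86, 88, 89, 92, 94, 95, 97, 98, 100, 101, 103, 106, 107, 109, 110, 112, 113, 115, 116}


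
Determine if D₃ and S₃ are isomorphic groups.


Comparing D₃ and S₃:
Both are the unique non-abelian group of order 6

Yes, D₃ ≅ S₃


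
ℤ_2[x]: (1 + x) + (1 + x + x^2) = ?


Add coefficients mod 2:
x^0: 1 + 1 = 0 (mod 2)
x^1: 1 + 1 = 0 (mod 2)
x^2: 0 + 1 = 1 (mod 2)
Result: x^2

f + g = x^2


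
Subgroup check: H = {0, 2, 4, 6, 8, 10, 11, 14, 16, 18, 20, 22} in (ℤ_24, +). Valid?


Subgroup test for H = {0, 2, 4, 6, 8, 10, 11, 14, 16, 18, 20, 22} in (ℤ_24, +):
(1) 0 ∈ H? Yes
(2) Closure: for all a,b ∈ H, (a+b) mod 24 ∈ H? No  [counterexample: 2 + 10 = 12 ∉ H]
(3) Inverses: for all a ∈ H, -a mod 24 ∈ H? No

No, H is not a subgroup of ℤ_24


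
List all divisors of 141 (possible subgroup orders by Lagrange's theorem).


Lagrange's theorem: |H| divides |G|
|G| = 141
Divisors of 141: 1, 3, 47, 141

Possible subgroup orders: {1, 3, 47, 141}


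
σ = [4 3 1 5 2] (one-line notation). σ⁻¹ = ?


To find σ⁻¹, swap domain and range:
σ(1) = 4 → σ⁻¹(4) = 1
σ(2) = 3 → σ⁻¹(3) = 2
σ(3) = 1 → σ⁻¹(1) = 3
σ(4) = 5 → σ⁻¹(5) = 4
σ(5) = 2 → σ⁻¹(2) = 5

σ⁻¹ = [3 5 2 1 4]


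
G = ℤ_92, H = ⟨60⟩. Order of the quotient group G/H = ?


|⟨60⟩| = n / gcd(60, 92) = 92 / 4 = 23
H is normal (ℤ_92 is abelian).
|G/H| = |G| / |H| = 92 / 23 = 4

|G/H| = 4


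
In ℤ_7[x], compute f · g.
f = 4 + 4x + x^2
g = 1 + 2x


Expand and collect like terms; reduce coefficients mod 7:
x^0: 4·1 = 4 ≡ 4 (mod 7)
x^1: 4·2 + 4·1 = 12 ≡ 5 (mod 7)
x^2: 4·2 + 1·1 = 9 ≡ 2 (mod 7)
x^3: 1·2 = 2 ≡ 2 (mod 7)
Result: 4 + 5x + 2x^2 + 2x^3

f · g = 4 + 5x + 2x^2 + 2x^3


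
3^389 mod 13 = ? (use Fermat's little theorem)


Fermat's little theorem: if p is prime and gcd(a,p)=1, then a^(p-1) ≡ 1 (mod p)
p = 13 is prime, gcd(3,13) = 1
Reduce exponent: 389 mod 12 = 5
So 3^389 ≡ 3^5 (mod 13)
3^5 mod 13 = 9

3^389 ≡ 9 (mod 13)


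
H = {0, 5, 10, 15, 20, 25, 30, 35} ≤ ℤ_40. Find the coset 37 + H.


37 + H = {37 + h (mod 40) : h ∈ H}
37+0=37, 37+5=2, 37+10=7, 37+15=12, 37+20=17, 37+25=22, 37+30=27, 37+35=32
37 + H = {2, 7, 12, 17, 22, 27, 32, 37} = 2 + H

37 + H = {2, 7, 12, 17, 22, 27, 32, 37}


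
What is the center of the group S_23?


Z(G) = {g ∈ G | gx = xg for all x ∈ G}
S_n is non-abelian for n ≥ 3; Z(S_23) is trivial

Z(S_23) = {e}


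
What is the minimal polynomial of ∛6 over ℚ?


∛6 satisfies x³ - 6 = 0, irreducible over ℚ (no rational root; 6 is not a perfect cube)

Minimal polynomial: x³ - 6


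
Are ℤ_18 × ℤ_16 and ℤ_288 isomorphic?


Comparing ℤ_18 × ℤ_16 and ℤ_288:
gcd(18,16) = 2 ≠ 1. Max element order in ℤ_18×ℤ_16 is lcm(18,16) = 144 < 288, so it has no element of order 288

No, ℤ_18 × ℤ_16 ≇ ℤ_288


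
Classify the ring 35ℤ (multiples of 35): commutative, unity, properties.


35ℤ is a commutative ring under +,× but has no multiplicative identity (1 ∉ 35ℤ); it has no zero divisors, but without unity it is not an integral domain
Commutative: Yes
Integral domain: No
Has unity: No

35ℤ (multiples of 35): Commutative=Yes, Unity=No


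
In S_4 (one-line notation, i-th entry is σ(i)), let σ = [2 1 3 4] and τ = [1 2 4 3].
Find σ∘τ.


σ∘τ: apply τ first, then σ
1 →τ 1 →σ 2
2 →τ 2 →σ 1
3 →τ 4 →σ 4
4 →τ 3 →σ 3

σ∘τ = [2 1 4 3]


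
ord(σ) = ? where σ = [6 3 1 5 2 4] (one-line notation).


Cycle decomposition: (1 6 4 5 2 3)
Cycle lengths: 6
Order = lcm(6) = 6

ord(σ) = 6


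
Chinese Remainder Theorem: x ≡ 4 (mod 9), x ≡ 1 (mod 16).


m₁ = 9, m₂ = 16, gcd = 1, so CRT applies. M = m₁·m₂ = 144
Let M₁ = M/m₁ = 16, M₂ = M/m₂ = 9
Find y₁ ≡ M₁⁻¹ (mod m₁): 16⁻¹ ≡ 4 (mod 9)
Find y₂ ≡ M₂⁻¹ (mod m₂): 9⁻¹ ≡ 9 (mod 16)
x = a₁·M₁·y₁ + a₂·M₂·y₂ = 4·16·4 + 1·9·9 = 337
Reduce mod 144: x ≡ 49
Check: 49 mod 9 = 4 ✓, 49 mod 16 = 1 ✓

x ≡ 49 (mod 144)


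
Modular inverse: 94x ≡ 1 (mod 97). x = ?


Use the extended Euclidean algorithm to write 1 = 94·s + 97·t; then s mod 97 is the inverse.
Euclidean algorithm:
  94 = 0·97 + 94
  97 = 1·94 + 3
  94 = 31·3 + 1
  3 = 3·1 + 0
gcd(94,97) = 1
Back-substitution gives: 94·(32) + 97·(-31) = 1
So 94⁻¹ ≡ 32 ≡ 32 (mod 97)
Check: 94 × 32 = 3008 ≡ 1 (mod 97) ✓

94⁻¹ ≡ 32 (mod 97)


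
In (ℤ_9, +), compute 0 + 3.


Operation: addition mod 9
0 + 3 = (a + b) mod 9 with a = 0, b = 3

0 + 3 = 3


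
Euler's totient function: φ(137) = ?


Factor n: 137 = 137
φ(n) = n · ∏(1 - 1/p) over distinct primes p | n
φ(137) = 137 · (1 - 1/137) = 136

φ(137) = 136


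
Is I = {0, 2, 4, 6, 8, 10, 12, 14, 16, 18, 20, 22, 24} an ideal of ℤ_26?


Check ideal conditions for I = {0, 2, 4, 6, 8, 10, 12, 14, 16, 18, 20, 22, 24} in ℤ_26:
(1) I is an additive subgroup? Yes
(2) For r ∈ ℤ_26 and a ∈ I: r·a ∈ I? Yes

Yes, I is an ideal of ℤ_26


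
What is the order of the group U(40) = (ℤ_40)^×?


U(n) is the group of units mod n; |U(n)| = φ(n)
|U(40)| = φ(40) = 16

|U(40) = (ℤ_40)^×| = 16


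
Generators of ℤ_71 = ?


g generates ℤ_n iff gcd(g,n) = 1
Prime factors of 71: 71
Generators are g ∈ {1,...,70} not divisible by any of these primes.
Generators: {1, 2, 3, 4, 5, 6, 7, 8, 9, 10, 11, 12, 13, 14, 15, 16, 17, 18, 19, 20, 21, 22, 23, 24, 25, 26, 27, 28, 29, 30, 31, 32, 33, 34, 35, 36, 37, 38, 39, 40, 41, 42, 43, 44, 45, 46, 47, 48, 49, 50, 51, 52, 53, 54, 55, 56, 57, 58, 59, 60, 61, 62, 63, 64, 65, 66, 67, 68, 69, 70}
Number of generators = φ(71) = 70

Generators of ℤ_71 = {1, 2, 3, 4, 5, 6, 7, 8, 9, 10, 11, 12, 13, 14, 15, 16, 17, 18, 19, 20, 21, 22, 23, 24, 25, 26, 27, 28, 29, 30, 31, 32, 33, 34, 35, 36, 37, 38, 39, 40, 41, 42, 43, 44, 45, 46, 47, 48, 49, 50, 51, 52, 53, 54, 55, 56, 57, 58, 59, 60, 61, 62, 63, 64, 65, 66, 67, 68, 69, 70}


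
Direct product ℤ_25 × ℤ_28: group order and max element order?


|ℤ_25 × ℤ_28| = 25 × 28 = 700
Max element order = lcm(25,28) = 700
Cyclic? Yes (gcd=1)

|ℤ_25×ℤ_28| = 700, max element order = 700


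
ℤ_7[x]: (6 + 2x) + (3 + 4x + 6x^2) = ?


Add coefficients mod 7:
x^0: 6 + 3 = 2 (mod 7)
x^1: 2 + 4 = 6 (mod 7)
x^2: 0 + 6 = 6 (mod 7)
Result: 2 + 6x + 6x^2

f + g = 2 + 6x + 6x^2


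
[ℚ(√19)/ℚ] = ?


√19 has minimal polynomial x² - 19 (irreducible over ℚ since 19 is squarefree)

[ℚ(√19)/ℚ] = 2


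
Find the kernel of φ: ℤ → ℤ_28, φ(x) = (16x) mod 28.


Kernel = preimage of identity
ker(φ) = {x ∈ ℤ : 16x ≡ 0 (mod 28)}. gcd(16,28) = 4, so 16x ≡ 0 (mod 28) ⟺ x ≡ 0 (mod 28/4 = 7). Hence ker(φ) = 7ℤ

ker(φ) = 7ℤ


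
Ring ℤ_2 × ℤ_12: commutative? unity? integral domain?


Direct product ring; commutative with unity (1,1); but (1,0)·(0,1) = (0,0) gives zero divisors, so not an integral domain
Commutative: Yes
Integral domain: No
Has unity: Yes

ℤ_2 × ℤ_12: Commutative=Yes, Unity=Yes


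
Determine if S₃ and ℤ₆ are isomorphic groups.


Comparing S₃ and ℤ₆:
S₃ is non-abelian, ℤ₆ is abelian

No, S₃ ≇ ℤ₆


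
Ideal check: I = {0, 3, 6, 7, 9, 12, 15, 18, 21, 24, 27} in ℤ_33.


Check ideal conditions for I = {0, 3, 6, 7, 9, 12, 15, 18, 21, 24, 27} in ℤ_33:
(1) I is an additive subgroup? No
(2) For r ∈ ℤ_33 and a ∈ I: r·a ∈ I? No  [counterexample: r=2, a=7, r·a mod 33 = 14 ∉ I]

No, I is not an ideal of ℤ_33


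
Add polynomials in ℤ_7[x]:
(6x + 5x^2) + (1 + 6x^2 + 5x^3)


Add coefficients mod 7:
x^0: 0 + 1 = 1 (mod 7)
x^1: 6 + 0 = 6 (mod 7)
x^2: 5 + 6 = 4 (mod 7)
x^3: 0 + 5 = 5 (mod 7)
Result: 1 + 6x + 4x^2 + 5x^3

f + g = 1 + 6x + 4x^2 + 5x^3


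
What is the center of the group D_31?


Z(G) = {g ∈ G | gx = xg for all x ∈ G}
For odd n, Z(D_n) = {e}: no nontrivial rotation commutes with all reflections

Z(D_31) = {e}


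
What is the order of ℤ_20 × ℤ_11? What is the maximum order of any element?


|ℤ_20 × ℤ_11| = 20 × 11 = 220
Max element order = lcm(20,11) = 220
Cyclic? Yes (gcd=1)

|ℤ_20×ℤ_11| = 220, max element order = 220


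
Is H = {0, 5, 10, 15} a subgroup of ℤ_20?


Subgroup test for H = {0, 5, 10, 15} in (ℤ_20, +):
(1) 0 ∈ H? Yes
(2) Closure: for all a,b ∈ H, (a+b) mod 20 ∈ H? Yes
(3) Inverses: for all a ∈ H, -a mod 20 ∈ H? Yes

Yes, H is a subgroup of ℤ_20


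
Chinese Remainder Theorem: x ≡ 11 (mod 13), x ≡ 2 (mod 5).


m₁ = 13, m₂ = 5, gcd = 1, so CRT applies. M = m₁·m₂ = 65
Let M₁ = M/m₁ = 5, M₂ = M/m₂ = 13
Find y₁ ≡ M₁⁻¹ (mod m₁): 5⁻¹ ≡ 8 (mod 13)
Find y₂ ≡ M₂⁻¹ (mod m₂): 13⁻¹ ≡ 2 (mod 5)
x = a₁·M₁·y₁ + a₂·M₂·y₂ = 11·5·8 + 2·13·2 = 492
Reduce mod 65: x ≡ 37
Check: 37 mod 13 = 11 ✓, 37 mod 5 = 2 ✓

x ≡ 37 (mod 65)


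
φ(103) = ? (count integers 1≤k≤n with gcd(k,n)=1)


Factor n: 103 = 103
φ(n) = n · ∏(1 - 1/p) over distinct primes p | n
φ(103) = 103 · (1 - 1/103) = 102

φ(103) = 102


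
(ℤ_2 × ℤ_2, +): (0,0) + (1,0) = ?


Operation: componentwise addition mod (2, 2)
(0,0) + (1,0) = ((a₁+b₁) mod 2, (a₂+b₂) mod 2) with a = (0,0), b = (1,0)

(0,0) + (1,0) = (1,0)


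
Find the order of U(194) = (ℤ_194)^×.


U(n) is the group of units mod n; |U(n)| = φ(n)
|U(194)| = φ(194) = 96

|U(194) = (ℤ_194)^×| = 96


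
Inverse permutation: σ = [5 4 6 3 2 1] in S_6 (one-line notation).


To find σ⁻¹, swap domain and range:
σ(1) = 5 → σ⁻¹(5) = 1
σ(2) = 4 → σ⁻¹(4) = 2
σ(3) = 6 → σ⁻¹(6) = 3
σ(4) = 3 → σ⁻¹(3) = 4
σ(5) = 2 → σ⁻¹(2) = 5
σ(6) = 1 → σ⁻¹(1) = 6

σ⁻¹ = [6 5 4 2 1 3]


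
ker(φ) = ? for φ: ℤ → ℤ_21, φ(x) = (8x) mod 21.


Kernel = preimage of identity
ker(φ) = {x ∈ ℤ : 8x ≡ 0 (mod 21)}. gcd(8,21) = 1, so 8x ≡ 0 (mod 21) ⟺ x ≡ 0 (mod 21/1 = 21). Hence ker(φ) = 21ℤ

ker(φ) = 21ℤ


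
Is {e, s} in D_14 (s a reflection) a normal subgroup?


H = {e, s} in D_14 (s a reflection)
r·s·r⁻¹ = sr⁻² ≠ s for n ≥ 3, so {e, s} is not closed under conjugation

No, not a normal subgroup


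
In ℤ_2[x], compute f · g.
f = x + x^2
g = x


Expand and collect like terms; reduce coefficients mod 2:
x^0: 0·0 = 0 ≡ 0 (mod 2)
x^1: 0·1 + 1·0 = 0 ≡ 0 (mod 2)
x^2: 1·1 + 1·0 = 1 ≡ 1 (mod 2)
x^3: 1·1 = 1 ≡ 1 (mod 2)
Result: x^2 + x^3

f · g = x^2 + x^3


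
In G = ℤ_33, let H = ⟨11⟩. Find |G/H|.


|⟨11⟩| = n / gcd(11, 33) = 33 / 11 = 3
H is normal (ℤ_33 is abelian).
|G/H| = |G| / |H| = 33 / 3 = 11

|G/H| = 11


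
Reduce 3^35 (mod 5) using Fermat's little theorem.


Fermat's little theorem: if p is prime and gcd(a,p)=1, then a^(p-1) ≡ 1 (mod p)
p = 5 is prime, gcd(3,5) = 1
Reduce exponent: 35 mod 4 = 3
So 3^35 ≡ 3^3 (mod 5)
3^3 mod 5 = 2

3^35 ≡ 2 (mod 5)


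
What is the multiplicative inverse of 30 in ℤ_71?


Use the extended Euclidean algorithm to write 1 = 30·s + 71·t; then s mod 71 is the inverse.
Euclidean algorithm:
  30 = 0·71 + 30
  71 = 2·30 + 11
  30 = 2·11 + 8
  11 = 1·8 + 3
  8 = 2·3 + 2
  3 = 1·2 + 1
  2 = 2·1 + 0
gcd(30,71) = 1
Back-substitution gives: 30·(-26) + 71·(11) = 1
So 30⁻¹ ≡ -26 ≡ 45 (mod 71)
Check: 30 × 45 = 1350 ≡ 1 (mod 71) ✓

30⁻¹ ≡ 45 (mod 71)


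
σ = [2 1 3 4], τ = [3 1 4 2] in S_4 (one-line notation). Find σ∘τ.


σ∘τ: apply τ first, then σ
1 →τ 3 →σ 3
2 →τ 1 →σ 2
3 →τ 4 →σ 4
4 →τ 2 →σ 1

σ∘τ = [3 2 4 1]


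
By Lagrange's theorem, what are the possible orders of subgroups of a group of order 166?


Lagrange's theorem: |H| divides |G|
|G| = 166
Divisors of 166: 1, 2, 83, 166

Possible subgroup orders: {1, 2, 83, 166}


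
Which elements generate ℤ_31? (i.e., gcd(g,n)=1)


g generates ℤ_n iff gcd(g,n) = 1
Prime factors of 31: 31
Generators are g ∈ {1,...,30} not divisible by any of these primes.
Generators: {1, 2, 3, 4, 5, 6, 7, 8, 9, 10, 11, 12, 13, 14, 15, 16, 17, 18, 19, 20, 21, 22, 23, 24, 25, 26, 27, 28, 29, 30}
Number of generators = φ(31) = 30

Generators of ℤ_31 = {1, 2, 3, 4, 5, 6, 7, 8, 9, 10, 11, 12, 13, 14, 15, 16, 17, 18, 19, 20, 21, 22, 23, 24, 25, 26, 27, 28, 29, 30}


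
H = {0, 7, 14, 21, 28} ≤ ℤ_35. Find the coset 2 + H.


2 + H = {2 + h (mod 35) : h ∈ H}
2+0=2, 2+7=9, 2+14=16, 2+21=23, 2+28=30

2 + H = {2, 9, 16, 23, 30}


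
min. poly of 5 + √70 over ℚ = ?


Let α = 5 + √70. Then α - 5 = √70, so (α - 5)² = 70, giving α² - 10α - 45 = 0. Degree 2 and α ∉ ℚ, so this is the minimal polynomial.

Minimal polynomial: x² - 10x - 45


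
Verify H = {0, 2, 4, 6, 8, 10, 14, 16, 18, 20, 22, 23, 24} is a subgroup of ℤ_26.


Subgroup test for H = {0, 2, 4, 6, 8, 10, 14, 16, 18, 20, 22, 23, 24} in (ℤ_26, +):
(1) 0 ∈ H? Yes
(2) Closure: for all a,b ∈ H, (a+b) mod 26 ∈ H? No  [counterexample: 2 + 10 = 12 ∉ H]
(3) Inverses: for all a ∈ H, -a mod 26 ∈ H? No

No, H is not a subgroup of ℤ_26


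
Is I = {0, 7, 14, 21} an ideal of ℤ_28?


Check ideal conditions for I = {0, 7, 14, 21} in ℤ_28:
(1) I is an additive subgroup? Yes
(2) For r ∈ ℤ_28 and a ∈ I: r·a ∈ I? Yes

Yes, I is an ideal of ℤ_28


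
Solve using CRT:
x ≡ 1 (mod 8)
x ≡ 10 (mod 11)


m₁ = 8, m₂ = 11, gcd = 1, so CRT applies. M = m₁·m₂ = 88
Let M₁ = M/m₁ = 11, M₂ = M/m₂ = 8
Find y₁ ≡ M₁⁻¹ (mod m₁): 11⁻¹ ≡ 3 (mod 8)
Find y₂ ≡ M₂⁻¹ (mod m₂): 8⁻¹ ≡ 7 (mod 11)
x = a₁·M₁·y₁ + a₂·M₂·y₂ = 1·11·3 + 10·8·7 = 593
Reduce mod 88: x ≡ 65
Check: 65 mod 8 = 1 ✓, 65 mod 11 = 10 ✓

x ≡ 65 (mod 88)


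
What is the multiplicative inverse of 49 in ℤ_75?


Use the extended Euclidean algorithm to write 1 = 49·s + 75·t; then s mod 75 is the inverse.
Euclidean algorithm:
  49 = 0·75 + 49
  75 = 1·49 + 26
  49 = 1·26 + 23
  26 = 1·23 + 3
  23 = 7·3 + 2
  3 = 1·2 + 1
  2 = 2·1 + 0
gcd(49,75) = 1
Back-substitution gives: 49·(-26) + 75·(17) = 1
So 49⁻¹ ≡ -26 ≡ 49 (mod 75)
Check: 49 × 49 = 2401 ≡ 1 (mod 75) ✓

49⁻¹ ≡ 49 (mod 75)


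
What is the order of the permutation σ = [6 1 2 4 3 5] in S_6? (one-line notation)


Cycle decomposition: (1 6 5 3 2)
Cycle lengths: 5
Order = lcm(5) = 5

ord(σ) = 5


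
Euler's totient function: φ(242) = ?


Factor n: 242 = 2 × 11^2
φ(n) = n · ∏(1 - 1/p) over distinct primes p | n
φ(242) = 242 · (1 - 1/2) · (1 - 1/11) = 110

φ(242) = 110


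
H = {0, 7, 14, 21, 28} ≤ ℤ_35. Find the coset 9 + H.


9 + H = {9 + h (mod 35) : h ∈ H}
9+0=9, 9+7=16, 9+14=23, 9+21=30, 9+28=2
9 + H = {2, 9, 16, 23, 30} = 2 + H

9 + H = {2, 9, 16, 23, 30}


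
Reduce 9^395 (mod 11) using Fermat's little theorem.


Fermat's little theorem: if p is prime and gcd(a,p)=1, then a^(p-1) ≡ 1 (mod p)
p = 11 is prime, gcd(9,11) = 1
Reduce exponent: 395 mod 10 = 5
So 9^395 ≡ 9^5 (mod 11)
9^5 mod 11 = 1

9^395 ≡ 1 (mod 11)


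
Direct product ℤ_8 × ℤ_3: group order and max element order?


|ℤ_8 × ℤ_3| = 8 × 3 = 24
Max element order = lcm(8,3) = 24
Cyclic? Yes (gcd=1)

|ℤ_8×ℤ_3| = 24, max element order = 24


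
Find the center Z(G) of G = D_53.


Z(G) = {g ∈ G | gx = xg for all x ∈ G}
For odd n, Z(D_n) = {e}: no nontrivial rotation commutes with all reflections

Z(D_53) = {e}


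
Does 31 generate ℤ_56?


g generates ℤ_n iff gcd(g, n) = 1
gcd(31, 56) = 1
Since gcd = 1, 31 is a generator.

Yes, 31 generates ℤ_56


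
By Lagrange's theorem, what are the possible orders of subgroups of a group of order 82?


Lagrange's theorem: |H| divides |G|
|G| = 82
Divisors of 82: 1, 2, 41, 82

Possible subgroup orders: {1, 2, 41, 82}


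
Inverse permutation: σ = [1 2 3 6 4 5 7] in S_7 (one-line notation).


To find σ⁻¹, swap domain and range:
σ(1) = 1 → σ⁻¹(1) = 1
σ(2) = 2 → σ⁻¹(2) = 2
σ(3) = 3 → σ⁻¹(3) = 3
σ(4) = 6 → σ⁻¹(6) = 4
σ(5) = 4 → σ⁻¹(4) = 5
σ(6) = 5 → σ⁻¹(5) = 6
σ(7) = 7 → σ⁻¹(7) = 7

σ⁻¹ = [1 2 3 5 6 4 7]


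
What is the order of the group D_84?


|D_n| = 2n (n rotations and n reflections)
|D_84| = 2×84 = 168

|D_84| = 168


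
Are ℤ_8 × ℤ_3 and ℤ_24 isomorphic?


Comparing ℤ_8 × ℤ_3 and ℤ_24:
gcd(8,3) = 1, so ℤ_8 × ℤ_3 ≅ ℤ_24 (CRT)

Yes, ℤ_8 × ℤ_3 ≅ ℤ_24


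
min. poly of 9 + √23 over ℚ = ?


Let α = 9 + √23. Then α - 9 = √23, so (α - 9)² = 23, giving α² - 18α + 58 = 0. Degree 2 and α ∉ ℚ, so this is the minimal polynomial.

Minimal polynomial: x² - 18x + 58


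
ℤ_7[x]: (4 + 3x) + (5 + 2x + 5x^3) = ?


Add coefficients mod 7:
x^0: 4 + 5 = 2 (mod 7)
x^1: 3 + 2 = 5 (mod 7)
x^2: 0 + 0 = 0 (mod 7)
x^3: 0 + 5 = 5 (mod 7)
Result: 2 + 5x + 5x^3

f + g = 2 + 5x + 5x^3


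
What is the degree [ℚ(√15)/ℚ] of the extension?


√15 has minimal polynomial x² - 15 (irreducible over ℚ since 15 is squarefree)

[ℚ(√15)/ℚ] = 2


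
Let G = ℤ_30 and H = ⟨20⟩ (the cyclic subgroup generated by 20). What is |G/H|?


|⟨20⟩| = n / gcd(20, 30) = 30 / 10 = 3
H is normal (ℤ_30 is abelian).
|G/H| = |G| / |H| = 30 / 3 = 10

|G/H| = 10


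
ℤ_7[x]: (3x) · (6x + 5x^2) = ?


Expand and collect like terms; reduce coefficients mod 7:
x^0: 0·0 = 0 ≡ 0 (mod 7)
x^1: 0·6 + 3·0 = 0 ≡ 0 (mod 7)
x^2: 0·5 + 3·6 = 18 ≡ 4 (mod 7)
x^3: 3·5 = 15 ≡ 1 (mod 7)
Result: 4x^2 + x^3

f · g = 4x^2 + x^3


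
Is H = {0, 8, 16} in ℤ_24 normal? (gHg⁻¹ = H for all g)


H = {0, 8, 16} in ℤ_24
ℤ_24 is abelian; every subgroup of an abelian group is normal

Yes, normal subgroup


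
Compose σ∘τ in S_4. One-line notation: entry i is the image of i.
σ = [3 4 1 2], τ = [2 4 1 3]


σ∘τ: apply τ first, then σ
1 →τ 2 →σ 4
2 →τ 4 →σ 2
3 →τ 1 →σ 3
4 →τ 3 →σ 1

σ∘τ = [4 2 3 1]


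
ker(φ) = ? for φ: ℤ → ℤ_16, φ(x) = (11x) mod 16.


Kernel = preimage of identity
ker(φ) = {x ∈ ℤ : 11x ≡ 0 (mod 16)}. gcd(11,16) = 1, so 11x ≡ 0 (mod 16) ⟺ x ≡ 0 (mod 16/1 = 16). Hence ker(φ) = 16ℤ

ker(φ) = 16ℤ


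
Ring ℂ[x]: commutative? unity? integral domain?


Polynomial ring over ℂ (an integral domain) is a commutative integral domain with unity 1
Commutative: Yes
Integral domain: Yes
Has unity: Yes

ℂ[x]: Commutative=Yes, Unity=Yes


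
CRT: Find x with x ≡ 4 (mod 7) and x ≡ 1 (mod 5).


m₁ = 7, m₂ = 5, gcd = 1, so CRT applies. M = m₁·m₂ = 35
Let M₁ = M/m₁ = 5, M₂ = M/m₂ = 7
Find y₁ ≡ M₁⁻¹ (mod m₁): 5⁻¹ ≡ 3 (mod 7)
Find y₂ ≡ M₂⁻¹ (mod m₂): 7⁻¹ ≡ 3 (mod 5)
x = a₁·M₁·y₁ + a₂·M₂·y₂ = 4·5·3 + 1·7·3 = 81
Reduce mod 35: x ≡ 11
Check: 11 mod 7 = 4 ✓, 11 mod 5 = 1 ✓

x ≡ 11 (mod 35)


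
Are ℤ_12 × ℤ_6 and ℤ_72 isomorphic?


Comparing ℤ_12 × ℤ_6 and ℤ_72:
gcd(12,6) = 6 ≠ 1. Max element order in ℤ_12×ℤ_6 is lcm(12,6) = 12 < 72, so it has no element of order 72

No, ℤ_12 × ℤ_6 ≇ ℤ_72


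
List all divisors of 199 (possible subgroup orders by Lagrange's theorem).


Lagrange's theorem: |H| divides |G|
|G| = 199
Divisors of 199: 1, 199

Possible subgroup orders: {1, 199}


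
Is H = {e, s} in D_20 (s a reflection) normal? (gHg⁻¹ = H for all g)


H = {e, s} in D_20 (s a reflection)
r·s·r⁻¹ = sr⁻² ≠ s for n ≥ 3, so {e, s} is not closed under conjugation

No, not a normal subgroup


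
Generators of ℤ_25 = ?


g generates ℤ_n iff gcd(g,n) = 1
Prime factors of 25: 5
Generators are g ∈ {1,...,24} not divisible by any of these primes.
Generators: {1, 2, 3, 4, 6, 7, 8, 9, 11, 12, 13, 14, 16, 17, 18, 19, 21, 22, 23, 24}
Number of generators = φ(25) = 20

Generators of ℤ_25 = {1, 2, 3, 4, 6, 7, 8, 9, 11, 12, 13, 14, 16, 17, 18, 19, 21, 22, 23, 24}


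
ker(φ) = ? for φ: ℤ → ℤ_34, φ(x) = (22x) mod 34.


Kernel = preimage of identity
ker(φ) = {x ∈ ℤ : 22x ≡ 0 (mod 34)}. gcd(22,34) = 2, so 22x ≡ 0 (mod 34) ⟺ x ≡ 0 (mod 34/2 = 17). Hence ker(φ) = 17ℤ

ker(φ) = 17ℤ


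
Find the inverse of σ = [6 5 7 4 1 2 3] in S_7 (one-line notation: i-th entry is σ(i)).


To find σ⁻¹, swap domain and range:
σ(1) = 6 → σ⁻¹(6) = 1
σ(2) = 5 → σ⁻¹(5) = 2
σ(3) = 7 → σ⁻¹(7) = 3
σ(4) = 4 → σ⁻¹(4) = 4
σ(5) = 1 → σ⁻¹(1) = 5
σ(6) = 2 → σ⁻¹(2) = 6
σ(7) = 3 → σ⁻¹(3) = 7

σ⁻¹ = [5 6 7 4 2 1 3]


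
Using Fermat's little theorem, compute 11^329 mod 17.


Fermat's little theorem: if p is prime and gcd(a,p)=1, then a^(p-1) ≡ 1 (mod p)
p = 17 is prime, gcd(11,17) = 1
Reduce exponent: 329 mod 16 = 9
So 11^329 ≡ 11^9 (mod 17)
11^9 mod 17 = 6

11^329 ≡ 6 (mod 17)


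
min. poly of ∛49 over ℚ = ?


∛49 satisfies x³ - 49 = 0, irreducible over ℚ (no rational root; 49 is not a perfect cube)

Minimal polynomial: x³ - 49


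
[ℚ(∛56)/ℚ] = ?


∛56 has minimal polynomial x³ - 56 (irreducible over ℚ since 56 is not a perfect cube)

[ℚ(∛56)/ℚ] = 3


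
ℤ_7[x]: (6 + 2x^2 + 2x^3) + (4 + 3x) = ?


Add coefficients mod 7:
x^0: 6 + 4 = 3 (mod 7)
x^1: 0 + 3 = 3 (mod 7)
x^2: 2 + 0 = 2 (mod 7)
x^3: 2 + 0 = 2 (mod 7)
Result: 3 + 3x + 2x^2 + 2x^3

f + g = 3 + 3x + 2x^2 + 2x^3


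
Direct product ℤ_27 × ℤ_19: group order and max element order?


|ℤ_27 × ℤ_19| = 27 × 19 = 513
Max element order = lcm(27,19) = 513
Cyclic? Yes (gcd=1)

|ℤ_27×ℤ_19| = 513, max element order = 513


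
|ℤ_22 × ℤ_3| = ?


|A × B| = |A| · |B|
|ℤ_22 × ℤ_3| = 22 × 3 = 66

|ℤ_22 × ℤ_3| = 66


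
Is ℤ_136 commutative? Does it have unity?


ℤ_136 is a commutative ring with unity 1; 136 = 2×68 is composite, so 2·68 ≡ 0 gives zero divisors (not an integral domain)
Commutative: Yes
Integral domain: No
Has unity: Yes

ℤ_136: Commutative=Yes, Unity=Yes


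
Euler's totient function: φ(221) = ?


Factor n: 221 = 13 × 17
φ(n) = n · ∏(1 - 1/p) over distinct primes p | n
φ(221) = 221 · (1 - 1/13) · (1 - 1/17) = 192

φ(221) = 192


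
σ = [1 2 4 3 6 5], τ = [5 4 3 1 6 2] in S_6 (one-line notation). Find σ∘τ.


σ∘τ: apply τ first, then σ
1 →τ 5 →σ 6
2 →τ 4 →σ 3
3 →τ 3 →σ 4
4 →τ 1 →σ 1
5 →τ 6 →σ 5
6 →τ 2 →σ 2

σ∘τ = [6 3 4 1 5 2]


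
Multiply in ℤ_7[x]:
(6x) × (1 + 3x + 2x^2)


Expand and collect like terms; reduce coefficients mod 7:
x^0: 0·1 = 0 ≡ 0 (mod 7)
x^1: 0·3 + 6·1 = 6 ≡ 6 (mod 7)
x^2: 0·2 + 6·3 = 18 ≡ 4 (mod 7)
x^3: 6·2 = 12 ≡ 5 (mod 7)
Result: 6x + 4x^2 + 5x^3

f · g = 6x + 4x^2 + 5x^3


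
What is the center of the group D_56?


Z(G) = {g ∈ G | gx = xg for all x ∈ G}
For even n, Z(D_n) = {e, r^(n/2)}: the 180° rotation r^28 commutes with every reflection and rotation

Z(D_56) = {e, r^28}


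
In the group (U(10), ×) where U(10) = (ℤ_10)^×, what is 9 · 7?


Operation: multiplication mod 10
9 · 7 = (a × b) mod 10 with a = 9, b = 7

9 · 7 = 3


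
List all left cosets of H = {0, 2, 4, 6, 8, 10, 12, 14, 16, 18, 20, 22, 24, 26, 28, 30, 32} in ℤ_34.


H = {0, 2, 4, 6, 8, 10, 12, 14, 16, 18, 20, 22, 24, 26, 28, 30, 32}, |H| = 17
Number of cosets = |G|/|H| = 34/17 = 2
0 + H = {0, 2, 4, 6, 8, 10, 12, 14, 16, 18, 20, 22, 24, 26, 28, 30, 32}
1 + H = {1, 3, 5, 7, 9, 11, 13, 15, 17, 19, 21, 23, 25, 27, 29, 31, 33}

Cosets: 0+H={0,2,4,6,8,10,12,14,16,18,20,22,24,26,28,30,32}; 1+H={1,3,5,7,9,11,13,15,17,19,21,23,25,27,29,31,33}


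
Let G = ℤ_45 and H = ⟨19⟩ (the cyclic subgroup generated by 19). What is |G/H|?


|⟨19⟩| = n / gcd(19, 45) = 45 / 1 = 45
H is normal (ℤ_45 is abelian).
|G/H| = |G| / |H| = 45 / 45 = 1

|G/H| = 1


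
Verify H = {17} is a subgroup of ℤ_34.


Subgroup test for H = {17} in (ℤ_34, +):
(1) 0 ∈ H? No
(2) Closure: for all a,b ∈ H, (a+b) mod 34 ∈ H? No  [counterexample: 17 + 17 = 0 ∉ H]
(3) Inverses: for all a ∈ H, -a mod 34 ∈ H? Yes

No, H is not a subgroup of ℤ_34


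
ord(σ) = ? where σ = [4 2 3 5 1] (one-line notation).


Cycle decomposition: (1 4 5)
Cycle lengths: 3
Order = lcm(3) = 3

ord(σ) = 3


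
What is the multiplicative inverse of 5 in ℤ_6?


Use the extended Euclidean algorithm to write 1 = 5·s + 6·t; then s mod 6 is the inverse.
Euclidean algorithm:
  5 = 0·6 + 5
  6 = 1·5 + 1
  5 = 5·1 + 0
gcd(5,6) = 1
Back-substitution gives: 5·(-1) + 6·(1) = 1
So 5⁻¹ ≡ -1 ≡ 5 (mod 6)
Check: 5 × 5 = 25 ≡ 1 (mod 6) ✓

5⁻¹ ≡ 5 (mod 6)


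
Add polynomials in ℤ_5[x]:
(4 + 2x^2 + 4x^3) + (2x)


Add coefficients mod 5:
x^0: 4 + 0 = 4 (mod 5)
x^1: 0 + 2 = 2 (mod 5)
x^2: 2 + 0 = 2 (mod 5)
x^3: 4 + 0 = 4 (mod 5)
Result: 4 + 2x + 2x^2 + 4x^3

f + g = 4 + 2x + 2x^2 + 4x^3


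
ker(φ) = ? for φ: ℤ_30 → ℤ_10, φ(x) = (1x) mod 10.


Kernel = preimage of identity
ker(φ) = {x ∈ ℤ_30 : 1x ≡ 0 (mod 10)}. Since 10 | 30, φ is well-defined. The kernel is the cyclic subgroup ⟨10⟩ of ℤ_30 (order 3), i.e. {0, 10, 20}

ker(φ) = {0, 10, 20}


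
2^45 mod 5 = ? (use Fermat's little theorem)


Fermat's little theorem: if p is prime and gcd(a,p)=1, then a^(p-1) ≡ 1 (mod p)
p = 5 is prime, gcd(2,5) = 1
Reduce exponent: 45 mod 4 = 1
So 2^45 ≡ 2^1 (mod 5)
2^1 mod 5 = 2

2^45 ≡ 2 (mod 5)


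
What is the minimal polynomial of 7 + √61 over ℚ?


Let α = 7 + √61. Then α - 7 = √61, so (α - 7)² = 61, giving α² - 14α - 12 = 0. Degree 2 and α ∉ ℚ, so this is the minimal polynomial.

Minimal polynomial: x² - 14x - 12


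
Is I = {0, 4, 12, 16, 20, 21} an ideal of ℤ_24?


Check ideal conditions for I = {0, 4, 12, 16, 20, 21} in ℤ_24:
(1) I is an additive subgroup? No
(2) For r ∈ ℤ_24 and a ∈ I: r·a ∈ I? No  [counterexample: r=2, a=4, r·a mod 24 = 8 ∉ I]

No, I is not an ideal of ℤ_24


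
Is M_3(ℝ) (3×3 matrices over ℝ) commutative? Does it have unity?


Matrix multiplication is non-commutative for n ≥ 2; the identity matrix I is the unity; singular matrices give zero divisors, so not an integral domain
Commutative: No
Integral domain: No
Has unity: Yes

M_3(ℝ) (3×3 matrices over ℝ): Commutative=No, Unity=Yes


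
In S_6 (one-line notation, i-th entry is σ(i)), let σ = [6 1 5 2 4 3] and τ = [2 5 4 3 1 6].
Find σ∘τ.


σ∘τ: apply τ first, then σ
1 →τ 2 →σ 1
2 →τ 5 →σ 4
3 →τ 4 →σ 2
4 →τ 3 →σ 5
5 →τ 1 →σ 6
6 →τ 6 →σ 3

σ∘τ = [1 4 2 5 6 3]


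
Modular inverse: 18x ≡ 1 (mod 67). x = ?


Use the extended Euclidean algorithm to write 1 = 18·s + 67·t; then s mod 67 is the inverse.
Euclidean algorithm:
  18 = 0·67 + 18
  67 = 3·18 + 13
  18 = 1·13 + 5
  13 = 2·5 + 3
  5 = 1·3 + 2
  3 = 1·2 + 1
  2 = 2·1 + 0
gcd(18,67) = 1
Back-substitution gives: 18·(-26) + 67·(7) = 1
So 18⁻¹ ≡ -26 ≡ 41 (mod 67)
Check: 18 × 41 = 738 ≡ 1 (mod 67) ✓

18⁻¹ ≡ 41 (mod 67)


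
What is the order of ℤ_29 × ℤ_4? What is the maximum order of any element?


|ℤ_29 × ℤ_4| = 29 × 4 = 116
Max element order = lcm(29,4) = 116
Cyclic? Yes (gcd=1)

|ℤ_29×ℤ_4| = 116, max element order = 116


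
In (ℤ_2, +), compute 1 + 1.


Operation: addition mod 2
1 + 1 = (a + b) mod 2 with a = 1, b = 1

1 + 1 = 0


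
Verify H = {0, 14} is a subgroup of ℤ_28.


Subgroup test for H = {0, 14} in (ℤ_28, +):
(1) 0 ∈ H? Yes
(2) Closure: for all a,b ∈ H, (a+b) mod 28 ∈ H? Yes
(3) Inverses: for all a ∈ H, -a mod 28 ∈ H? Yes

Yes, H is a subgroup of ℤ_28


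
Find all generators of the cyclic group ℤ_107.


g generates ℤ_n iff gcd(g,n) = 1
Prime factors of 107: 107
Generators are g ∈ {1,...,106} not divisible by any of these primes.
Generators: {1, 2, 3, 4, 5, 6, 7, 8, 9, 10, 11, 12, 13, 14, 15, 16, 17, 18, 19, 20, 21, 22, 23, 24, 25, 26, 27, 28, 29, 30, 31, 32, 33, 34, 35, 36, 37, 38, 39, 40, 41, 42, 43, 44, 45, 46, 47, 48, 49, 50, 51, 52, 53, 54, 55, 56, 57, 58, 59, 60, 61, 62, 63, 64, 65, 66, 67, 68, 69, 70, 71, 72, 73, 74, 75, 76, 77, 78, 79, 80, 81, 82, 83, 84, 85, 86, 87, 88, 89, 90, 91, 92, 93, 94, 95, 96, 97, 98, 99, 100, 101, 102, 103, 104, 105, 106}
Number of generators = φ(107) = 106

Generators of ℤ_107 = {1, 2, 3, 4, 5, 6, 7, 8, 9, 10, 11, 12, 13, 14, 15, 16, 17, 18, 19, 20, 21, 22, 23, 24, 25, 26, 27, 28, 29, 30, 31, 32, 33, 34, 35, 36, 37, 38, 39, 40, 41, 42, 43, 44, 45, 46, 47, 48, 49, 50, 51, 52, 53, 54, 55, 56, 57, 58, 59, 60, 61, 62, 63, 64, 65, 66, 67, 68, 69, 70, 71, 72, 73, 74, 75, 76, 77, 78, 79, 80, 81, 82, 83, 84, 85, 86, 87, 88, 89, 90, 91, 92, 93, 94, 95, 96, 97, 98, 99, 100, 101, 102, 103, 104, 105, 106}
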